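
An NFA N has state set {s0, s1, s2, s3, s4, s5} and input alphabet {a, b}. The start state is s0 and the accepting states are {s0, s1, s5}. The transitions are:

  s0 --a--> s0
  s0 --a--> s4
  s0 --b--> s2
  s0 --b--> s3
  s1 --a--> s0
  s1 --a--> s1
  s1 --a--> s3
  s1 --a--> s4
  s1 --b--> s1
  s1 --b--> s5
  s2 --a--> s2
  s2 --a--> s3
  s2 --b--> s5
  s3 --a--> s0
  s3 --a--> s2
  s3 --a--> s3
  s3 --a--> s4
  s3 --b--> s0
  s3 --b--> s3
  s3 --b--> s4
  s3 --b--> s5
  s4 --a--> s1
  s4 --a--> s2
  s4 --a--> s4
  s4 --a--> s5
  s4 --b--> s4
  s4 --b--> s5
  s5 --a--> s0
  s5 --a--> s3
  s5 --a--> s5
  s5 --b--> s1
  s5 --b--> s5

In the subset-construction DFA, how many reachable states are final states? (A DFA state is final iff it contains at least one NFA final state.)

Start state of the DFA: {s0}.
{s0} --a--> {s0, s4}  [new]
{s0} --b--> {s2, s3}  [new]
{s0, s4} --a--> {s0, s1, s2, s4, s5}  [new]
{s0, s4} --b--> {s2, s3, s4, s5}  [new]
{s2, s3} --a--> {s0, s2, s3, s4}  [new]
{s2, s3} --b--> {s0, s3, s4, s5}  [new]
{s0, s1, s2, s4, s5} --a--> {s0, s1, s2, s3, s4, s5}  [new]
{s0, s1, s2, s4, s5} --b--> {s1, s2, s3, s4, s5}  [new]
{s2, s3, s4, s5} --a--> {s0, s1, s2, s3, s4, s5}  [seen]
{s2, s3, s4, s5} --b--> {s0, s1, s3, s4, s5}  [new]
{s0, s2, s3, s4} --a--> {s0, s1, s2, s3, s4, s5}  [seen]
{s0, s2, s3, s4} --b--> {s0, s2, s3, s4, s5}  [new]
{s0, s3, s4, s5} --a--> {s0, s1, s2, s3, s4, s5}  [seen]
{s0, s3, s4, s5} --b--> {s0, s1, s2, s3, s4, s5}  [seen]
{s0, s1, s2, s3, s4, s5} --a--> {s0, s1, s2, s3, s4, s5}  [seen]
{s0, s1, s2, s3, s4, s5} --b--> {s0, s1, s2, s3, s4, s5}  [seen]
{s1, s2, s3, s4, s5} --a--> {s0, s1, s2, s3, s4, s5}  [seen]
{s1, s2, s3, s4, s5} --b--> {s0, s1, s3, s4, s5}  [seen]
{s0, s1, s3, s4, s5} --a--> {s0, s1, s2, s3, s4, s5}  [seen]
{s0, s1, s3, s4, s5} --b--> {s0, s1, s2, s3, s4, s5}  [seen]
{s0, s2, s3, s4, s5} --a--> {s0, s1, s2, s3, s4, s5}  [seen]
{s0, s2, s3, s4, s5} --b--> {s0, s1, s2, s3, s4, s5}  [seen]
Reachable DFA states: {s0}, {s0, s4}, {s2, s3}, {s0, s1, s2, s4, s5}, {s2, s3, s4, s5}, {s0, s2, s3, s4}, {s0, s3, s4, s5}, {s0, s1, s2, s3, s4, s5}, {s1, s2, s3, s4, s5}, {s0, s1, s3, s4, s5}, {s0, s2, s3, s4, s5}.
Accepting DFA states (contain an NFA accepting state): {s0}, {s0, s4}, {s0, s1, s2, s4, s5}, {s2, s3, s4, s5}, {s0, s2, s3, s4}, {s0, s3, s4, s5}, {s0, s1, s2, s3, s4, s5}, {s1, s2, s3, s4, s5}, {s0, s1, s3, s4, s5}, {s0, s2, s3, s4, s5}.

10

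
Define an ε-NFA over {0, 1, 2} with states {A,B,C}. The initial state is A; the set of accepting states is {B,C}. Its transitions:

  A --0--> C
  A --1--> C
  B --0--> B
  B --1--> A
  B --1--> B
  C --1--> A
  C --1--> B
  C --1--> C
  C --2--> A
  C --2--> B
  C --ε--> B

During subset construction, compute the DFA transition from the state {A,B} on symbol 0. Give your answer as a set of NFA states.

{B,C}

δ(A,0) = {C}; δ(B,0) = {B}.
Union: {B,C}.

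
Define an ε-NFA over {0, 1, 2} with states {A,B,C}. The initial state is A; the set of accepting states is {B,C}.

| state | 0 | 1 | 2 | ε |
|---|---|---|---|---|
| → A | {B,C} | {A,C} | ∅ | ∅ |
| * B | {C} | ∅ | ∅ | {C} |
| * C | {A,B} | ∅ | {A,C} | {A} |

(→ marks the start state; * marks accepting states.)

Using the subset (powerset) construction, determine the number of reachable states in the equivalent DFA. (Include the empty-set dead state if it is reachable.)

Start state of the DFA: {A} (ε-closure of the NFA start).
{A} --0--> {A,B,C}  [new]
{A} --1--> {A,C}  [new]
{A} --2--> ∅  [new]
{A,B,C} --0--> {A,B,C}  [seen]
{A,B,C} --1--> {A,C}  [seen]
{A,B,C} --2--> {A,C}  [seen]
{A,C} --0--> {A,B,C}  [seen]
{A,C} --1--> {A,C}  [seen]
{A,C} --2--> {A,C}  [seen]
∅ --0--> ∅  [seen]
∅ --1--> ∅  [seen]
∅ --2--> ∅  [seen]
Reachable DFA states: {A}, {A,B,C}, {A,C}, ∅.

4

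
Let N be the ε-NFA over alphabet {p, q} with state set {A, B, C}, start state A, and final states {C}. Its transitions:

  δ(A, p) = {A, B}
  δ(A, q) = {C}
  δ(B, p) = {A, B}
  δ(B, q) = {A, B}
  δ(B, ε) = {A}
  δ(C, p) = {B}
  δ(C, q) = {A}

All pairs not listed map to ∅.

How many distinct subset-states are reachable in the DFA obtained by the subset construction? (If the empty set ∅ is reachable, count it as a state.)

Start state of the DFA: {A} (ε-closure of the NFA start).
{A} --p--> {A, B}  [new]
{A} --q--> {C}  [new]
{A, B} --p--> {A, B}  [seen]
{A, B} --q--> {A, B, C}  [new]
{C} --p--> {A, B}  [seen]
{C} --q--> {A}  [seen]
{A, B, C} --p--> {A, B}  [seen]
{A, B, C} --q--> {A, B, C}  [seen]
Reachable DFA states: {A}, {A, B}, {C}, {A, B, C}.

4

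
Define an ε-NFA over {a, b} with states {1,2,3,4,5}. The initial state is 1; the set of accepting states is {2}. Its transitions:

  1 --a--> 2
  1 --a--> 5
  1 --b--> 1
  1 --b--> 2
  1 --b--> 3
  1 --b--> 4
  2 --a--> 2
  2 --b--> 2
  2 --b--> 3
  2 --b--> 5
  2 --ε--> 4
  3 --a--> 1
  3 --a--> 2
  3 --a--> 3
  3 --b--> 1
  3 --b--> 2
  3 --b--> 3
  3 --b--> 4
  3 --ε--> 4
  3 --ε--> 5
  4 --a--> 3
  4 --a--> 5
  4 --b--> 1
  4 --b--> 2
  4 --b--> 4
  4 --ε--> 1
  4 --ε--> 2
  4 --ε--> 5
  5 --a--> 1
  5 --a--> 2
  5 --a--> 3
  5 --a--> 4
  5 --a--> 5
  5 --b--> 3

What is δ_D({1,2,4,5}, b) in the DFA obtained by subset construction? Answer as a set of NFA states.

δ(1,b) = {1,2,3,4}; δ(2,b) = {2,3,5}; δ(4,b) = {1,2,4}; δ(5,b) = {3}.
Union: {1,2,3,4,5}.

{1,2,3,4,5}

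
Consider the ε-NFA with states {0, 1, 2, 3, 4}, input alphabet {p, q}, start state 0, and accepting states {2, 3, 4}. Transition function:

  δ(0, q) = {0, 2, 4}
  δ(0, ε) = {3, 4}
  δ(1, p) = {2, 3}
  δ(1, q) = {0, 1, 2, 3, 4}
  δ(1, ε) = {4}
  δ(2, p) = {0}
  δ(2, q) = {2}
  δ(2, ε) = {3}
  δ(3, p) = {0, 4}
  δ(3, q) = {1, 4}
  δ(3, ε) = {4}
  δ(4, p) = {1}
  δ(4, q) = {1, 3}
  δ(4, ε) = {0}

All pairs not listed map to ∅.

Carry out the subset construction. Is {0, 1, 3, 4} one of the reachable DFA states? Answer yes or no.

Start state of the DFA: {0, 3, 4} (ε-closure of the NFA start).
{0, 3, 4} --p--> {0, 1, 3, 4}  [new]
{0, 3, 4} --q--> {0, 1, 2, 3, 4}  [new]
{0, 1, 3, 4} --p--> {0, 1, 2, 3, 4}  [seen]
{0, 1, 3, 4} --q--> {0, 1, 2, 3, 4}  [seen]
{0, 1, 2, 3, 4} --p--> {0, 1, 2, 3, 4}  [seen]
{0, 1, 2, 3, 4} --q--> {0, 1, 2, 3, 4}  [seen]
Reachable DFA states: {0, 3, 4}, {0, 1, 3, 4}, {0, 1, 2, 3, 4}.
{0, 1, 3, 4} is among them.

yes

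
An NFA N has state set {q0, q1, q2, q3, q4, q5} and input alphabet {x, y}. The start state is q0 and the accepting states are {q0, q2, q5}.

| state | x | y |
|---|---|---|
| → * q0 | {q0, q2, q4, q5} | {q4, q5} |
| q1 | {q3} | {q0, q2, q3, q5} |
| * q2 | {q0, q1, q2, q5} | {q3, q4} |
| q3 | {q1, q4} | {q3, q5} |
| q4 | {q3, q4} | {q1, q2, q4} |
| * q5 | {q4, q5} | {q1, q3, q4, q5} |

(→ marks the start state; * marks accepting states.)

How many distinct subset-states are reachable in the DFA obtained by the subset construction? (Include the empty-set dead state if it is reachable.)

7

Start state of the DFA: {q0}.
{q0} --x--> {q0, q2, q4, q5}  [new]
{q0} --y--> {q4, q5}  [new]
{q0, q2, q4, q5} --x--> {q0, q1, q2, q3, q4, q5}  [new]
{q0, q2, q4, q5} --y--> {q1, q2, q3, q4, q5}  [new]
{q4, q5} --x--> {q3, q4, q5}  [new]
{q4, q5} --y--> {q1, q2, q3, q4, q5}  [seen]
{q0, q1, q2, q3, q4, q5} --x--> {q0, q1, q2, q3, q4, q5}  [seen]
{q0, q1, q2, q3, q4, q5} --y--> {q0, q1, q2, q3, q4, q5}  [seen]
{q1, q2, q3, q4, q5} --x--> {q0, q1, q2, q3, q4, q5}  [seen]
{q1, q2, q3, q4, q5} --y--> {q0, q1, q2, q3, q4, q5}  [seen]
{q3, q4, q5} --x--> {q1, q3, q4, q5}  [new]
{q3, q4, q5} --y--> {q1, q2, q3, q4, q5}  [seen]
{q1, q3, q4, q5} --x--> {q1, q3, q4, q5}  [seen]
{q1, q3, q4, q5} --y--> {q0, q1, q2, q3, q4, q5}  [seen]
Reachable DFA states: {q0}, {q0, q2, q4, q5}, {q4, q5}, {q0, q1, q2, q3, q4, q5}, {q1, q2, q3, q4, q5}, {q3, q4, q5}, {q1, q3, q4, q5}.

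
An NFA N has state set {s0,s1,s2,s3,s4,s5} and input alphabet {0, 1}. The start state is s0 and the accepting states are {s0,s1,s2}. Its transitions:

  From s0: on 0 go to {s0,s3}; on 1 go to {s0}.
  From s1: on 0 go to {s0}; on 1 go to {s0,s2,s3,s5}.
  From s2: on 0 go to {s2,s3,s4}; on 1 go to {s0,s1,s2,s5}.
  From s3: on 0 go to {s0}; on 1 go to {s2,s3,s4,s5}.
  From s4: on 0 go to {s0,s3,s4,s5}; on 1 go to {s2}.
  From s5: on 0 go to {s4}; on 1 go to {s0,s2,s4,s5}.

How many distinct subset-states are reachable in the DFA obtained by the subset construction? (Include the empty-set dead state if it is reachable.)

Start state of the DFA: {s0}.
{s0} --0--> {s0,s3}  [new]
{s0} --1--> {s0}  [seen]
{s0,s3} --0--> {s0,s3}  [seen]
{s0,s3} --1--> {s0,s2,s3,s4,s5}  [new]
{s0,s2,s3,s4,s5} --0--> {s0,s2,s3,s4,s5}  [seen]
{s0,s2,s3,s4,s5} --1--> {s0,s1,s2,s3,s4,s5}  [new]
{s0,s1,s2,s3,s4,s5} --0--> {s0,s2,s3,s4,s5}  [seen]
{s0,s1,s2,s3,s4,s5} --1--> {s0,s1,s2,s3,s4,s5}  [seen]
Reachable DFA states: {s0}, {s0,s3}, {s0,s2,s3,s4,s5}, {s0,s1,s2,s3,s4,s5}.

4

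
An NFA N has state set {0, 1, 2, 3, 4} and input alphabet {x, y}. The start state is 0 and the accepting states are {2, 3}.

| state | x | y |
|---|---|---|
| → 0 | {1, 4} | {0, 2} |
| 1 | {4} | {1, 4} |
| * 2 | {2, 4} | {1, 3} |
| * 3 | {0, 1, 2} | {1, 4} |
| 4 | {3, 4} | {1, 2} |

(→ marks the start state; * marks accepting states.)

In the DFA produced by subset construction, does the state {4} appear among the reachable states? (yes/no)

Start state of the DFA: {0}.
{0} --x--> {1, 4}  [new]
{0} --y--> {0, 2}  [new]
{1, 4} --x--> {3, 4}  [new]
{1, 4} --y--> {1, 2, 4}  [new]
{0, 2} --x--> {1, 2, 4}  [seen]
{0, 2} --y--> {0, 1, 2, 3}  [new]
{3, 4} --x--> {0, 1, 2, 3, 4}  [new]
{3, 4} --y--> {1, 2, 4}  [seen]
{1, 2, 4} --x--> {2, 3, 4}  [new]
{1, 2, 4} --y--> {1, 2, 3, 4}  [new]
{0, 1, 2, 3} --x--> {0, 1, 2, 4}  [new]
{0, 1, 2, 3} --y--> {0, 1, 2, 3, 4}  [seen]
{0, 1, 2, 3, 4} --x--> {0, 1, 2, 3, 4}  [seen]
{0, 1, 2, 3, 4} --y--> {0, 1, 2, 3, 4}  [seen]
{2, 3, 4} --x--> {0, 1, 2, 3, 4}  [seen]
{2, 3, 4} --y--> {1, 2, 3, 4}  [seen]
{1, 2, 3, 4} --x--> {0, 1, 2, 3, 4}  [seen]
{1, 2, 3, 4} --y--> {1, 2, 3, 4}  [seen]
{0, 1, 2, 4} --x--> {1, 2, 3, 4}  [seen]
{0, 1, 2, 4} --y--> {0, 1, 2, 3, 4}  [seen]
Reachable DFA states: {0}, {1, 4}, {0, 2}, {3, 4}, {1, 2, 4}, {0, 1, 2, 3}, {0, 1, 2, 3, 4}, {2, 3, 4}, {1, 2, 3, 4}, {0, 1, 2, 4}.
{4} is not among them.

no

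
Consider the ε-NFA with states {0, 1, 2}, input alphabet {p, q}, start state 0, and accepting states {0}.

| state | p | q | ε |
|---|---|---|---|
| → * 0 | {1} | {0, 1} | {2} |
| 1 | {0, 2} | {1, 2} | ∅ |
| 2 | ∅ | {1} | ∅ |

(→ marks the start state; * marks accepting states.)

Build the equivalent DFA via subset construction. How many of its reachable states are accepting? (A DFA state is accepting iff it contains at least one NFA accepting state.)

2

Start state of the DFA: {0, 2} (ε-closure of the NFA start).
{0, 2} --p--> {1}  [new]
{0, 2} --q--> {0, 1, 2}  [new]
{1} --p--> {0, 2}  [seen]
{1} --q--> {1, 2}  [new]
{0, 1, 2} --p--> {0, 1, 2}  [seen]
{0, 1, 2} --q--> {0, 1, 2}  [seen]
{1, 2} --p--> {0, 2}  [seen]
{1, 2} --q--> {1, 2}  [seen]
Reachable DFA states: {0, 2}, {1}, {0, 1, 2}, {1, 2}.
Accepting DFA states (contain an NFA accepting state): {0, 2}, {0, 1, 2}.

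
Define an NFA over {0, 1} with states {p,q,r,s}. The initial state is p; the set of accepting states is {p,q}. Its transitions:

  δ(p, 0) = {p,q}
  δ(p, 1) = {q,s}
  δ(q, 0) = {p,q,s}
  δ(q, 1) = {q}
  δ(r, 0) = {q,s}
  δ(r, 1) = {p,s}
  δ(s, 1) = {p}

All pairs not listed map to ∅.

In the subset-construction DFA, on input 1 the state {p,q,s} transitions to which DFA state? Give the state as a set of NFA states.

δ(p,1) = {q,s}; δ(q,1) = {q}; δ(s,1) = {p}.
Union: {p,q,s}.

{p,q,s}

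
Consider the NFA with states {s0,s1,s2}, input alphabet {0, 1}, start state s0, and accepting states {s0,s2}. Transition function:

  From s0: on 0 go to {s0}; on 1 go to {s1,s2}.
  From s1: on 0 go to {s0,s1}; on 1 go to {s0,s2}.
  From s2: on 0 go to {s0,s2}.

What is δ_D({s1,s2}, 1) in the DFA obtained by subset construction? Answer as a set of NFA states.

δ(s1,1) = {s0,s2}; δ(s2,1) = ∅.
Union: {s0,s2}.

{s0,s2}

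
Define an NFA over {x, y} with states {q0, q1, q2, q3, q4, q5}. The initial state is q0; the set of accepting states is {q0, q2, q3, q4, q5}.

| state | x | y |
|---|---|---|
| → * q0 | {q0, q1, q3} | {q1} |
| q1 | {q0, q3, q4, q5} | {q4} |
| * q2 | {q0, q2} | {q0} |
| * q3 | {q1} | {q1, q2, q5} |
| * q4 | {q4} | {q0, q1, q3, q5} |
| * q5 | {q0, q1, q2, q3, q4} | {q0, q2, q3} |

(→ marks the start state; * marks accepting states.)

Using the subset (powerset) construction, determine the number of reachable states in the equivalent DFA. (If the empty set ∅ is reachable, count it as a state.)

Start state of the DFA: {q0}.
{q0} --x--> {q0, q1, q3}  [new]
{q0} --y--> {q1}  [new]
{q0, q1, q3} --x--> {q0, q1, q3, q4, q5}  [new]
{q0, q1, q3} --y--> {q1, q2, q4, q5}  [new]
{q1} --x--> {q0, q3, q4, q5}  [new]
{q1} --y--> {q4}  [new]
{q0, q1, q3, q4, q5} --x--> {q0, q1, q2, q3, q4, q5}  [new]
{q0, q1, q3, q4, q5} --y--> {q0, q1, q2, q3, q4, q5}  [seen]
{q1, q2, q4, q5} --x--> {q0, q1, q2, q3, q4, q5}  [seen]
{q1, q2, q4, q5} --y--> {q0, q1, q2, q3, q4, q5}  [seen]
{q0, q3, q4, q5} --x--> {q0, q1, q2, q3, q4}  [new]
{q0, q3, q4, q5} --y--> {q0, q1, q2, q3, q5}  [new]
{q4} --x--> {q4}  [seen]
{q4} --y--> {q0, q1, q3, q5}  [new]
{q0, q1, q2, q3, q4, q5} --x--> {q0, q1, q2, q3, q4, q5}  [seen]
{q0, q1, q2, q3, q4, q5} --y--> {q0, q1, q2, q3, q4, q5}  [seen]
{q0, q1, q2, q3, q4} --x--> {q0, q1, q2, q3, q4, q5}  [seen]
{q0, q1, q2, q3, q4} --y--> {q0, q1, q2, q3, q4, q5}  [seen]
{q0, q1, q2, q3, q5} --x--> {q0, q1, q2, q3, q4, q5}  [seen]
{q0, q1, q2, q3, q5} --y--> {q0, q1, q2, q3, q4, q5}  [seen]
{q0, q1, q3, q5} --x--> {q0, q1, q2, q3, q4, q5}  [seen]
{q0, q1, q3, q5} --y--> {q0, q1, q2, q3, q4, q5}  [seen]
Reachable DFA states: {q0}, {q0, q1, q3}, {q1}, {q0, q1, q3, q4, q5}, {q1, q2, q4, q5}, {q0, q3, q4, q5}, {q4}, {q0, q1, q2, q3, q4, q5}, {q0, q1, q2, q3, q4}, {q0, q1, q2, q3, q5}, {q0, q1, q3, q5}.

11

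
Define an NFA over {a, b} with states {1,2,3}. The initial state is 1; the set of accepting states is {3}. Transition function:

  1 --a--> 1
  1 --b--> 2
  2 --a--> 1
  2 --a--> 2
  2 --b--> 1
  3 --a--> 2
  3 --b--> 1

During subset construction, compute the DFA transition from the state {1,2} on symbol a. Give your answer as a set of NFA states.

{1,2}

δ(1,a) = {1}; δ(2,a) = {1,2}.
Union: {1,2}.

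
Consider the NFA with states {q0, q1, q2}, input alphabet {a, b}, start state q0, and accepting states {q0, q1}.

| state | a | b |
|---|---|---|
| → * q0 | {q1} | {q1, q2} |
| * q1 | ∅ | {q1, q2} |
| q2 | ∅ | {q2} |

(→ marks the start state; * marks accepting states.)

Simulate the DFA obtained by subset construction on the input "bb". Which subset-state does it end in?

{q1, q2}

Start: {q0}.
δ(q0,b) = {q1, q2}.
Union: {q1, q2}.
After b: {q1, q2}.
δ(q1,b) = {q1, q2}; δ(q2,b) = {q2}.
Union: {q1, q2}.
After b: {q1, q2}.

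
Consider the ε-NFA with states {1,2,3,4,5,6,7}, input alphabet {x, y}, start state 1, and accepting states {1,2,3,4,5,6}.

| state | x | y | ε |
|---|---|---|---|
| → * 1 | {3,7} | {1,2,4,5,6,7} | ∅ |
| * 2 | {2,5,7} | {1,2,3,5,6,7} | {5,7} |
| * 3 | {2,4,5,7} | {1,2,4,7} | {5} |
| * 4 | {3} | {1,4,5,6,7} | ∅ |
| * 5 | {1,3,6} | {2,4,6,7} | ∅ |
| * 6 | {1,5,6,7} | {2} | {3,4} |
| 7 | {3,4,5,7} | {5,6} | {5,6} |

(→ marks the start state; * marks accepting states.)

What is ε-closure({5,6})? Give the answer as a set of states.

Begin with {5,6}.
6 →ε {3,4}; add 3, 4.
ε-closure = {3,4,5,6}.

{3,4,5,6}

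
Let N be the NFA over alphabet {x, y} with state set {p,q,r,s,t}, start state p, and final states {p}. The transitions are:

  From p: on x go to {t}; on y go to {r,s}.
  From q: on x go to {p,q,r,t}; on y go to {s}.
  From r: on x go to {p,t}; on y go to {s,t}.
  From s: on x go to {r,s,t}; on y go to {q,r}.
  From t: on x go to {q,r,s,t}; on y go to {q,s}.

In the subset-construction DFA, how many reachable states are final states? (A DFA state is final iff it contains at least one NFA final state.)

3

Start state of the DFA: {p}.
{p} --x--> {t}  [new]
{p} --y--> {r,s}  [new]
{t} --x--> {q,r,s,t}  [new]
{t} --y--> {q,s}  [new]
{r,s} --x--> {p,r,s,t}  [new]
{r,s} --y--> {q,r,s,t}  [seen]
{q,r,s,t} --x--> {p,q,r,s,t}  [new]
{q,r,s,t} --y--> {q,r,s,t}  [seen]
{q,s} --x--> {p,q,r,s,t}  [seen]
{q,s} --y--> {q,r,s}  [new]
{p,r,s,t} --x--> {p,q,r,s,t}  [seen]
{p,r,s,t} --y--> {q,r,s,t}  [seen]
{p,q,r,s,t} --x--> {p,q,r,s,t}  [seen]
{p,q,r,s,t} --y--> {q,r,s,t}  [seen]
{q,r,s} --x--> {p,q,r,s,t}  [seen]
{q,r,s} --y--> {q,r,s,t}  [seen]
Reachable DFA states: {p}, {t}, {r,s}, {q,r,s,t}, {q,s}, {p,r,s,t}, {p,q,r,s,t}, {q,r,s}.
Accepting DFA states (contain an NFA accepting state): {p}, {p,r,s,t}, {p,q,r,s,t}.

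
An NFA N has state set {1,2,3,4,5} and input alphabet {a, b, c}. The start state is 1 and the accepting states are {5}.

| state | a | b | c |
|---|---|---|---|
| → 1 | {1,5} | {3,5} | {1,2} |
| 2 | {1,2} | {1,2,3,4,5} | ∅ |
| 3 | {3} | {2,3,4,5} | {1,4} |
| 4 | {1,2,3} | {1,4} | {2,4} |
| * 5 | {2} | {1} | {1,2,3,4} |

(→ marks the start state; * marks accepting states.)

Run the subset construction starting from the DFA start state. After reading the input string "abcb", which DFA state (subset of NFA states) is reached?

{1,2,3,4,5}

Start: {1}.
δ(1,a) = {1,5}.
Union: {1,5}.
After a: {1,5}.
δ(1,b) = {3,5}; δ(5,b) = {1}.
Union: {1,3,5}.
After b: {1,3,5}.
δ(1,c) = {1,2}; δ(3,c) = {1,4}; δ(5,c) = {1,2,3,4}.
Union: {1,2,3,4}.
After c: {1,2,3,4}.
δ(1,b) = {3,5}; δ(2,b) = {1,2,3,4,5}; δ(3,b) = {2,3,4,5}; δ(4,b) = {1,4}.
Union: {1,2,3,4,5}.
After b: {1,2,3,4,5}.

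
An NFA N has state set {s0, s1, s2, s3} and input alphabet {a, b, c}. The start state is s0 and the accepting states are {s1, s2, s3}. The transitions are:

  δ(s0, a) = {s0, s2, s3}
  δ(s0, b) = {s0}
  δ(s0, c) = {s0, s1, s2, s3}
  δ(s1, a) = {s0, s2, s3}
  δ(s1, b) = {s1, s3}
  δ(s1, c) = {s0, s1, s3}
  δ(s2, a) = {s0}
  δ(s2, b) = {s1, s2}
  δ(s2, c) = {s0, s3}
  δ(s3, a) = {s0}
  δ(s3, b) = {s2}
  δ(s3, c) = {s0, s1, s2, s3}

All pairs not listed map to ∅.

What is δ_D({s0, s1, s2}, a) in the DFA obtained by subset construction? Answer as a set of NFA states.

δ(s0,a) = {s0, s2, s3}; δ(s1,a) = {s0, s2, s3}; δ(s2,a) = {s0}.
Union: {s0, s2, s3}.

{s0, s2, s3}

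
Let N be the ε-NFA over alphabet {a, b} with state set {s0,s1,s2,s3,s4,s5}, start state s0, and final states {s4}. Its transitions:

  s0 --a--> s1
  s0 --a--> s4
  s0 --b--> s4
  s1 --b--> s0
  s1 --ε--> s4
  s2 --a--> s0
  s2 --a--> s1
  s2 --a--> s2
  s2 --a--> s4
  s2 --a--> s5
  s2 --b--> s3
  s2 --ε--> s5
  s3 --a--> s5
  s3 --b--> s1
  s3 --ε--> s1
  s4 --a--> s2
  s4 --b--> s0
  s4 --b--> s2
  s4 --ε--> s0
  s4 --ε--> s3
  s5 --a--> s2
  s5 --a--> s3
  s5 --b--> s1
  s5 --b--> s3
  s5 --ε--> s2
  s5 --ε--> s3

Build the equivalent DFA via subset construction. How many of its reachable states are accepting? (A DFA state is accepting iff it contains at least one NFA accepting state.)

Start state of the DFA: {s0} (ε-closure of the NFA start).
{s0} --a--> {s0,s1,s3,s4}  [new]
{s0} --b--> {s0,s1,s3,s4}  [seen]
{s0,s1,s3,s4} --a--> {s0,s1,s2,s3,s4,s5}  [new]
{s0,s1,s3,s4} --b--> {s0,s1,s2,s3,s4,s5}  [seen]
{s0,s1,s2,s3,s4,s5} --a--> {s0,s1,s2,s3,s4,s5}  [seen]
{s0,s1,s2,s3,s4,s5} --b--> {s0,s1,s2,s3,s4,s5}  [seen]
Reachable DFA states: {s0}, {s0,s1,s3,s4}, {s0,s1,s2,s3,s4,s5}.
Accepting DFA states (contain an NFA accepting state): {s0,s1,s3,s4}, {s0,s1,s2,s3,s4,s5}.

2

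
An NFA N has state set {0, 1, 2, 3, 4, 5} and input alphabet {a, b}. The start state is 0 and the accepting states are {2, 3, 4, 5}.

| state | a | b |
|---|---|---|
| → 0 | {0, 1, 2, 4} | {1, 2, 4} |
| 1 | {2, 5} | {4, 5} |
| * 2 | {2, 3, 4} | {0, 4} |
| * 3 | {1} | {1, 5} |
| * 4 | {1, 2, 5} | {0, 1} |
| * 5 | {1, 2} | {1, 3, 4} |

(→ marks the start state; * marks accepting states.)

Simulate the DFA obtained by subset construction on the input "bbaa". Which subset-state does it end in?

Start: {0}.
δ(0,b) = {1, 2, 4}.
Union: {1, 2, 4}.
After b: {1, 2, 4}.
δ(1,b) = {4, 5}; δ(2,b) = {0, 4}; δ(4,b) = {0, 1}.
Union: {0, 1, 4, 5}.
After b: {0, 1, 4, 5}.
δ(0,a) = {0, 1, 2, 4}; δ(1,a) = {2, 5}; δ(4,a) = {1, 2, 5}; δ(5,a) = {1, 2}.
Union: {0, 1, 2, 4, 5}.
After a: {0, 1, 2, 4, 5}.
δ(0,a) = {0, 1, 2, 4}; δ(1,a) = {2, 5}; δ(2,a) = {2, 3, 4}; δ(4,a) = {1, 2, 5}; δ(5,a) = {1, 2}.
Union: {0, 1, 2, 3, 4, 5}.
After a: {0, 1, 2, 3, 4, 5}.

{0, 1, 2, 3, 4, 5}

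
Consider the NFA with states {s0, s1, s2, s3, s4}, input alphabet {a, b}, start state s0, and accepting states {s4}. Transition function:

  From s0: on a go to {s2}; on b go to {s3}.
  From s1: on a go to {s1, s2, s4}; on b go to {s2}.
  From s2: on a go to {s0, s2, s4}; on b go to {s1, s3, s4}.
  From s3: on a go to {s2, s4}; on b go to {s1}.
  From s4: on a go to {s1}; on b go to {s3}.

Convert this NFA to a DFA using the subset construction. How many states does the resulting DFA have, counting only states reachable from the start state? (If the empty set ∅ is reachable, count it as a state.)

Start state of the DFA: {s0}.
{s0} --a--> {s2}  [new]
{s0} --b--> {s3}  [new]
{s2} --a--> {s0, s2, s4}  [new]
{s2} --b--> {s1, s3, s4}  [new]
{s3} --a--> {s2, s4}  [new]
{s3} --b--> {s1}  [new]
{s0, s2, s4} --a--> {s0, s1, s2, s4}  [new]
{s0, s2, s4} --b--> {s1, s3, s4}  [seen]
{s1, s3, s4} --a--> {s1, s2, s4}  [new]
{s1, s3, s4} --b--> {s1, s2, s3}  [new]
{s2, s4} --a--> {s0, s1, s2, s4}  [seen]
{s2, s4} --b--> {s1, s3, s4}  [seen]
{s1} --a--> {s1, s2, s4}  [seen]
{s1} --b--> {s2}  [seen]
{s0, s1, s2, s4} --a--> {s0, s1, s2, s4}  [seen]
{s0, s1, s2, s4} --b--> {s1, s2, s3, s4}  [new]
{s1, s2, s4} --a--> {s0, s1, s2, s4}  [seen]
{s1, s2, s4} --b--> {s1, s2, s3, s4}  [seen]
{s1, s2, s3} --a--> {s0, s1, s2, s4}  [seen]
{s1, s2, s3} --b--> {s1, s2, s3, s4}  [seen]
{s1, s2, s3, s4} --a--> {s0, s1, s2, s4}  [seen]
{s1, s2, s3, s4} --b--> {s1, s2, s3, s4}  [seen]
Reachable DFA states: {s0}, {s2}, {s3}, {s0, s2, s4}, {s1, s3, s4}, {s2, s4}, {s1}, {s0, s1, s2, s4}, {s1, s2, s4}, {s1, s2, s3}, {s1, s2, s3, s4}.

11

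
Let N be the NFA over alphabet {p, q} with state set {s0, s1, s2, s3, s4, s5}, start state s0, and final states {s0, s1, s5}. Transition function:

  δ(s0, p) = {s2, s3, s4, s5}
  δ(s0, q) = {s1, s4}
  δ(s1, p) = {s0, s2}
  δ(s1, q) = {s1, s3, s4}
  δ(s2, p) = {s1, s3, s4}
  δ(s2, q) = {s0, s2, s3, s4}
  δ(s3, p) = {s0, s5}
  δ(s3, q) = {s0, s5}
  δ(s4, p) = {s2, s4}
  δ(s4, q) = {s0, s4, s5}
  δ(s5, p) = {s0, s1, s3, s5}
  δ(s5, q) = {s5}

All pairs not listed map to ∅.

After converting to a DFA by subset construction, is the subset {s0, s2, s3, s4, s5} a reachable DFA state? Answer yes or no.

Start state of the DFA: {s0}.
{s0} --p--> {s2, s3, s4, s5}  [new]
{s0} --q--> {s1, s4}  [new]
{s2, s3, s4, s5} --p--> {s0, s1, s2, s3, s4, s5}  [new]
{s2, s3, s4, s5} --q--> {s0, s2, s3, s4, s5}  [new]
{s1, s4} --p--> {s0, s2, s4}  [new]
{s1, s4} --q--> {s0, s1, s3, s4, s5}  [new]
{s0, s1, s2, s3, s4, s5} --p--> {s0, s1, s2, s3, s4, s5}  [seen]
{s0, s1, s2, s3, s4, s5} --q--> {s0, s1, s2, s3, s4, s5}  [seen]
{s0, s2, s3, s4, s5} --p--> {s0, s1, s2, s3, s4, s5}  [seen]
{s0, s2, s3, s4, s5} --q--> {s0, s1, s2, s3, s4, s5}  [seen]
{s0, s2, s4} --p--> {s1, s2, s3, s4, s5}  [new]
{s0, s2, s4} --q--> {s0, s1, s2, s3, s4, s5}  [seen]
{s0, s1, s3, s4, s5} --p--> {s0, s1, s2, s3, s4, s5}  [seen]
{s0, s1, s3, s4, s5} --q--> {s0, s1, s3, s4, s5}  [seen]
{s1, s2, s3, s4, s5} --p--> {s0, s1, s2, s3, s4, s5}  [seen]
{s1, s2, s3, s4, s5} --q--> {s0, s1, s2, s3, s4, s5}  [seen]
Reachable DFA states: {s0}, {s2, s3, s4, s5}, {s1, s4}, {s0, s1, s2, s3, s4, s5}, {s0, s2, s3, s4, s5}, {s0, s2, s4}, {s0, s1, s3, s4, s5}, {s1, s2, s3, s4, s5}.
{s0, s2, s3, s4, s5} is among them.

yes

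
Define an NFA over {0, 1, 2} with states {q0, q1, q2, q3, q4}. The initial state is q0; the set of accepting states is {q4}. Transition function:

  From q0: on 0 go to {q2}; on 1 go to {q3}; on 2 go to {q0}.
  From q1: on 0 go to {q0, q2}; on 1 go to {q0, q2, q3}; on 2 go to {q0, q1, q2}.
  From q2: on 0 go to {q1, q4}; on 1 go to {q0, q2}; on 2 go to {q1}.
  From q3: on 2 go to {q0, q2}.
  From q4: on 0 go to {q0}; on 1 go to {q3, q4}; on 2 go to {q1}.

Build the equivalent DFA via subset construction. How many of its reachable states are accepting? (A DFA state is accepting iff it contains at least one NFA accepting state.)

Start state of the DFA: {q0}.
{q0} --0--> {q2}  [new]
{q0} --1--> {q3}  [new]
{q0} --2--> {q0}  [seen]
{q2} --0--> {q1, q4}  [new]
{q2} --1--> {q0, q2}  [new]
{q2} --2--> {q1}  [new]
{q3} --0--> ∅  [new]
{q3} --1--> ∅  [seen]
{q3} --2--> {q0, q2}  [seen]
{q1, q4} --0--> {q0, q2}  [seen]
{q1, q4} --1--> {q0, q2, q3, q4}  [new]
{q1, q4} --2--> {q0, q1, q2}  [new]
{q0, q2} --0--> {q1, q2, q4}  [new]
{q0, q2} --1--> {q0, q2, q3}  [new]
{q0, q2} --2--> {q0, q1}  [new]
{q1} --0--> {q0, q2}  [seen]
{q1} --1--> {q0, q2, q3}  [seen]
{q1} --2--> {q0, q1, q2}  [seen]
∅ --0--> ∅  [seen]
∅ --1--> ∅  [seen]
∅ --2--> ∅  [seen]
{q0, q2, q3, q4} --0--> {q0, q1, q2, q4}  [new]
{q0, q2, q3, q4} --1--> {q0, q2, q3, q4}  [seen]
{q0, q2, q3, q4} --2--> {q0, q1, q2}  [seen]
{q0, q1, q2} --0--> {q0, q1, q2, q4}  [seen]
{q0, q1, q2} --1--> {q0, q2, q3}  [seen]
{q0, q1, q2} --2--> {q0, q1, q2}  [seen]
{q1, q2, q4} --0--> {q0, q1, q2, q4}  [seen]
{q1, q2, q4} --1--> {q0, q2, q3, q4}  [seen]
{q1, q2, q4} --2--> {q0, q1, q2}  [seen]
{q0, q2, q3} --0--> {q1, q2, q4}  [seen]
{q0, q2, q3} --1--> {q0, q2, q3}  [seen]
{q0, q2, q3} --2--> {q0, q1, q2}  [seen]
{q0, q1} --0--> {q0, q2}  [seen]
{q0, q1} --1--> {q0, q2, q3}  [seen]
{q0, q1} --2--> {q0, q1, q2}  [seen]
{q0, q1, q2, q4} --0--> {q0, q1, q2, q4}  [seen]
{q0, q1, q2, q4} --1--> {q0, q2, q3, q4}  [seen]
{q0, q1, q2, q4} --2--> {q0, q1, q2}  [seen]
Reachable DFA states: {q0}, {q2}, {q3}, {q1, q4}, {q0, q2}, {q1}, ∅, {q0, q2, q3, q4}, {q0, q1, q2}, {q1, q2, q4}, {q0, q2, q3}, {q0, q1}, {q0, q1, q2, q4}.
Accepting DFA states (contain an NFA accepting state): {q1, q4}, {q0, q2, q3, q4}, {q1, q2, q4}, {q0, q1, q2, q4}.

4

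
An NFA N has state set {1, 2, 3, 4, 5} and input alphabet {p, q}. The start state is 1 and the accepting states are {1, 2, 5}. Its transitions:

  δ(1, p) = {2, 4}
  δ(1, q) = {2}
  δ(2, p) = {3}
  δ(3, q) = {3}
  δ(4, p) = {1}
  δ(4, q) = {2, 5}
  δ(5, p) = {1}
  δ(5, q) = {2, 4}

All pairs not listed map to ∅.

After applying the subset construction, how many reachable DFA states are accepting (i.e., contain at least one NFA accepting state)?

Start state of the DFA: {1}.
{1} --p--> {2, 4}  [new]
{1} --q--> {2}  [new]
{2, 4} --p--> {1, 3}  [new]
{2, 4} --q--> {2, 5}  [new]
{2} --p--> {3}  [new]
{2} --q--> ∅  [new]
{1, 3} --p--> {2, 4}  [seen]
{1, 3} --q--> {2, 3}  [new]
{2, 5} --p--> {1, 3}  [seen]
{2, 5} --q--> {2, 4}  [seen]
{3} --p--> ∅  [seen]
{3} --q--> {3}  [seen]
∅ --p--> ∅  [seen]
∅ --q--> ∅  [seen]
{2, 3} --p--> {3}  [seen]
{2, 3} --q--> {3}  [seen]
Reachable DFA states: {1}, {2, 4}, {2}, {1, 3}, {2, 5}, {3}, ∅, {2, 3}.
Accepting DFA states (contain an NFA accepting state): {1}, {2, 4}, {2}, {1, 3}, {2, 5}, {2, 3}.

6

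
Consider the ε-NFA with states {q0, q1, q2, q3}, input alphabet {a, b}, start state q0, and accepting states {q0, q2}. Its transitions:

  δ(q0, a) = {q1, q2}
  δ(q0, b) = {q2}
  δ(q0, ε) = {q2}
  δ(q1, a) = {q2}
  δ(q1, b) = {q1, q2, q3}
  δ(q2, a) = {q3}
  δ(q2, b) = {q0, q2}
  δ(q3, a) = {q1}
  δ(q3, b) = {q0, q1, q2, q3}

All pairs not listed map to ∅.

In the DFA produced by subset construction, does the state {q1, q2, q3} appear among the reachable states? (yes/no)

Start state of the DFA: {q0, q2} (ε-closure of the NFA start).
{q0, q2} --a--> {q1, q2, q3}  [new]
{q0, q2} --b--> {q0, q2}  [seen]
{q1, q2, q3} --a--> {q1, q2, q3}  [seen]
{q1, q2, q3} --b--> {q0, q1, q2, q3}  [new]
{q0, q1, q2, q3} --a--> {q1, q2, q3}  [seen]
{q0, q1, q2, q3} --b--> {q0, q1, q2, q3}  [seen]
Reachable DFA states: {q0, q2}, {q1, q2, q3}, {q0, q1, q2, q3}.
{q1, q2, q3} is among them.

yes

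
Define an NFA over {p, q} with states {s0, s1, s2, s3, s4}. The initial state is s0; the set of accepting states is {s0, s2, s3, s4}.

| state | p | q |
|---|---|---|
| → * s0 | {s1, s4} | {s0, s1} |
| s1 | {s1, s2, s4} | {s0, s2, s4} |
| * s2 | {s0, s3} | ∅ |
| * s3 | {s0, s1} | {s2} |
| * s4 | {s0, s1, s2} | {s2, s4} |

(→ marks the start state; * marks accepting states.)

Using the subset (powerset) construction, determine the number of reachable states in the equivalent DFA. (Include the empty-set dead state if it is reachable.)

7

Start state of the DFA: {s0}.
{s0} --p--> {s1, s4}  [new]
{s0} --q--> {s0, s1}  [new]
{s1, s4} --p--> {s0, s1, s2, s4}  [new]
{s1, s4} --q--> {s0, s2, s4}  [new]
{s0, s1} --p--> {s1, s2, s4}  [new]
{s0, s1} --q--> {s0, s1, s2, s4}  [seen]
{s0, s1, s2, s4} --p--> {s0, s1, s2, s3, s4}  [new]
{s0, s1, s2, s4} --q--> {s0, s1, s2, s4}  [seen]
{s0, s2, s4} --p--> {s0, s1, s2, s3, s4}  [seen]
{s0, s2, s4} --q--> {s0, s1, s2, s4}  [seen]
{s1, s2, s4} --p--> {s0, s1, s2, s3, s4}  [seen]
{s1, s2, s4} --q--> {s0, s2, s4}  [seen]
{s0, s1, s2, s3, s4} --p--> {s0, s1, s2, s3, s4}  [seen]
{s0, s1, s2, s3, s4} --q--> {s0, s1, s2, s4}  [seen]
Reachable DFA states: {s0}, {s1, s4}, {s0, s1}, {s0, s1, s2, s4}, {s0, s2, s4}, {s1, s2, s4}, {s0, s1, s2, s3, s4}.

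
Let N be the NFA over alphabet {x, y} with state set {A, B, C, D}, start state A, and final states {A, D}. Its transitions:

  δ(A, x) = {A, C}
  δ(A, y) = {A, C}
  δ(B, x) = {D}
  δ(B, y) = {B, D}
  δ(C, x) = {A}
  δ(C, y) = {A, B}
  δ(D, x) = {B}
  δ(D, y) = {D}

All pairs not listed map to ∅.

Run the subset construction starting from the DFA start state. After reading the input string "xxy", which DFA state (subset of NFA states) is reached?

{A, B, C}

Start: {A}.
δ(A,x) = {A, C}.
Union: {A, C}.
After x: {A, C}.
δ(A,x) = {A, C}; δ(C,x) = {A}.
Union: {A, C}.
After x: {A, C}.
δ(A,y) = {A, C}; δ(C,y) = {A, B}.
Union: {A, B, C}.
After y: {A, B, C}.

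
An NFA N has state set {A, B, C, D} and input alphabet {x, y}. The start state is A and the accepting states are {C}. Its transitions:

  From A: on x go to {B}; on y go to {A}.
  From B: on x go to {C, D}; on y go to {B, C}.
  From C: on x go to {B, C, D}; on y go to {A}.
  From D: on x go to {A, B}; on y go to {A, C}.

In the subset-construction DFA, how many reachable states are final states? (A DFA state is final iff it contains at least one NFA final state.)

6

Start state of the DFA: {A}.
{A} --x--> {B}  [new]
{A} --y--> {A}  [seen]
{B} --x--> {C, D}  [new]
{B} --y--> {B, C}  [new]
{C, D} --x--> {A, B, C, D}  [new]
{C, D} --y--> {A, C}  [new]
{B, C} --x--> {B, C, D}  [new]
{B, C} --y--> {A, B, C}  [new]
{A, B, C, D} --x--> {A, B, C, D}  [seen]
{A, B, C, D} --y--> {A, B, C}  [seen]
{A, C} --x--> {B, C, D}  [seen]
{A, C} --y--> {A}  [seen]
{B, C, D} --x--> {A, B, C, D}  [seen]
{B, C, D} --y--> {A, B, C}  [seen]
{A, B, C} --x--> {B, C, D}  [seen]
{A, B, C} --y--> {A, B, C}  [seen]
Reachable DFA states: {A}, {B}, {C, D}, {B, C}, {A, B, C, D}, {A, C}, {B, C, D}, {A, B, C}.
Accepting DFA states (contain an NFA accepting state): {C, D}, {B, C}, {A, B, C, D}, {A, C}, {B, C, D}, {A, B, C}.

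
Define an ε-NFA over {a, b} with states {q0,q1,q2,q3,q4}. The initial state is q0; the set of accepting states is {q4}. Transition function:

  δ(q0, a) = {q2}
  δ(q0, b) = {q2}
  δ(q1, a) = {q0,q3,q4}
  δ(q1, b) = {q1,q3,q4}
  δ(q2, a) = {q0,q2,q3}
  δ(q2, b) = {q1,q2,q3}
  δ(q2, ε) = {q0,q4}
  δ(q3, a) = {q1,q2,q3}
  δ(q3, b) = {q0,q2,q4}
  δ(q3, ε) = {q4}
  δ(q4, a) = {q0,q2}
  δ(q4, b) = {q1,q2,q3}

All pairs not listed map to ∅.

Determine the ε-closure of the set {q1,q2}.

Begin with {q1,q2}.
q2 →ε {q0,q4}; add q0, q4.
ε-closure = {q0,q1,q2,q4}.

{q0,q1,q2,q4}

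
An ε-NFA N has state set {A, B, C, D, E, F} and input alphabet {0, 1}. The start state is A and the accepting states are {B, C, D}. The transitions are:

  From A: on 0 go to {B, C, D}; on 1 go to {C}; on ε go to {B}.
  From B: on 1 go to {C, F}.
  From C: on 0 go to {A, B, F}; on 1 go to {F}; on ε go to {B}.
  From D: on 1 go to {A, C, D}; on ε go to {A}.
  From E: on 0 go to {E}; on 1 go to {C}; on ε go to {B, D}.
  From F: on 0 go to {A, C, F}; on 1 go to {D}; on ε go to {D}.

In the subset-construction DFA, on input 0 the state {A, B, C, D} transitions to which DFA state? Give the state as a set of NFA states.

{A, B, C, D, F}

δ(A,0) = {B, C, D}; δ(B,0) = ∅; δ(C,0) = {A, B, F}; δ(D,0) = ∅.
Union: {A, B, C, D, F}.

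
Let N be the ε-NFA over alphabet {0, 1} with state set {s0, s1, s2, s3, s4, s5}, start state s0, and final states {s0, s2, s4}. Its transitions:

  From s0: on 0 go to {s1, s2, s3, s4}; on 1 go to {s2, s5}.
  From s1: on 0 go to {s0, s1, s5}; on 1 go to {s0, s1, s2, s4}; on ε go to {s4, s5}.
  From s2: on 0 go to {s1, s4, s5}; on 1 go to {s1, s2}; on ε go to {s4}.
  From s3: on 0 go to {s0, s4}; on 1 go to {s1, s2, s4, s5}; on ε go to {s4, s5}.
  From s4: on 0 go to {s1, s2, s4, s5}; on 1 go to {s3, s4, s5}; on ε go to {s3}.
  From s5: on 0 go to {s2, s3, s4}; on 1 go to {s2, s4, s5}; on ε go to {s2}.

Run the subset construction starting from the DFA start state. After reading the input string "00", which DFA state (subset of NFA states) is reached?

{s0, s1, s2, s3, s4, s5}

Start: {s0}.
δ(s0,0) = {s1, s2, s3, s4}.
Union: {s1, s2, s3, s4}.
ε-closure gives {s1, s2, s3, s4, s5}.
After 0: {s1, s2, s3, s4, s5}.
δ(s1,0) = {s0, s1, s5}; δ(s2,0) = {s1, s4, s5}; δ(s3,0) = {s0, s4}; δ(s4,0) = {s1, s2, s4, s5}; δ(s5,0) = {s2, s3, s4}.
Union: {s0, s1, s2, s3, s4, s5}.
After 0: {s0, s1, s2, s3, s4, s5}.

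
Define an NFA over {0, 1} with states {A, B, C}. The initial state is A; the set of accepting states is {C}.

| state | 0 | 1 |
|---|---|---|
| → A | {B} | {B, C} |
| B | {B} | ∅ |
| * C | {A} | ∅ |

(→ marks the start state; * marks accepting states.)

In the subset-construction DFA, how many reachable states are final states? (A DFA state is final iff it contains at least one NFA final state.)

1

Start state of the DFA: {A}.
{A} --0--> {B}  [new]
{A} --1--> {B, C}  [new]
{B} --0--> {B}  [seen]
{B} --1--> ∅  [new]
{B, C} --0--> {A, B}  [new]
{B, C} --1--> ∅  [seen]
∅ --0--> ∅  [seen]
∅ --1--> ∅  [seen]
{A, B} --0--> {B}  [seen]
{A, B} --1--> {B, C}  [seen]
Reachable DFA states: {A}, {B}, {B, C}, ∅, {A, B}.
Accepting DFA states (contain an NFA accepting state): {B, C}.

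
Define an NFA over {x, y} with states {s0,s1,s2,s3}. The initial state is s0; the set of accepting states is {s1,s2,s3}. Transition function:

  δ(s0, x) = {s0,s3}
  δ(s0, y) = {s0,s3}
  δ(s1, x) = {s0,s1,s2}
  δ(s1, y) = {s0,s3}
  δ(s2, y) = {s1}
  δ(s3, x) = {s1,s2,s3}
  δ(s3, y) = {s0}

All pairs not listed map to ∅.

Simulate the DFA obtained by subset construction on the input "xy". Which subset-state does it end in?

{s0,s3}

Start: {s0}.
δ(s0,x) = {s0,s3}.
Union: {s0,s3}.
After x: {s0,s3}.
δ(s0,y) = {s0,s3}; δ(s3,y) = {s0}.
Union: {s0,s3}.
After y: {s0,s3}.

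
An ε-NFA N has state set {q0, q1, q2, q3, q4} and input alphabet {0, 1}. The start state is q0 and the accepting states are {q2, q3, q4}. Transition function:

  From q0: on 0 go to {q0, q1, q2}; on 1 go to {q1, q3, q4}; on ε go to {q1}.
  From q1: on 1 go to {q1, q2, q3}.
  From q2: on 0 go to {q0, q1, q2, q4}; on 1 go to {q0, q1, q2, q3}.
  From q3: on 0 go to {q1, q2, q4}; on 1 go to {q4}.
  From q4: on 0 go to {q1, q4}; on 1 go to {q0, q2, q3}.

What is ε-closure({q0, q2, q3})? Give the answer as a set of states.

Begin with {q0, q2, q3}.
q0 →ε {q1}; add q1.
ε-closure = {q0, q1, q2, q3}.

{q0, q1, q2, q3}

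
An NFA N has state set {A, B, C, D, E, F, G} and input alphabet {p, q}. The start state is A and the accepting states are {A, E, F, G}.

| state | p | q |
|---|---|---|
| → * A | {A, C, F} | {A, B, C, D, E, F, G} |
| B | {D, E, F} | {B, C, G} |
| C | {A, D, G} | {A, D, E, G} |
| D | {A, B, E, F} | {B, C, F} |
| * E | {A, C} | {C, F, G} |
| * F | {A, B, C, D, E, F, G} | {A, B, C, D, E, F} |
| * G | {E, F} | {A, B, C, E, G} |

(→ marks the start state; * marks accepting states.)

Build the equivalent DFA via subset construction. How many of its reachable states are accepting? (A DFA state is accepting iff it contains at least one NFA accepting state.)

Start state of the DFA: {A}.
{A} --p--> {A, C, F}  [new]
{A} --q--> {A, B, C, D, E, F, G}  [new]
{A, C, F} --p--> {A, B, C, D, E, F, G}  [seen]
{A, C, F} --q--> {A, B, C, D, E, F, G}  [seen]
{A, B, C, D, E, F, G} --p--> {A, B, C, D, E, F, G}  [seen]
{A, B, C, D, E, F, G} --q--> {A, B, C, D, E, F, G}  [seen]
Reachable DFA states: {A}, {A, C, F}, {A, B, C, D, E, F, G}.
Accepting DFA states (contain an NFA accepting state): {A}, {A, C, F}, {A, B, C, D, E, F, G}.

3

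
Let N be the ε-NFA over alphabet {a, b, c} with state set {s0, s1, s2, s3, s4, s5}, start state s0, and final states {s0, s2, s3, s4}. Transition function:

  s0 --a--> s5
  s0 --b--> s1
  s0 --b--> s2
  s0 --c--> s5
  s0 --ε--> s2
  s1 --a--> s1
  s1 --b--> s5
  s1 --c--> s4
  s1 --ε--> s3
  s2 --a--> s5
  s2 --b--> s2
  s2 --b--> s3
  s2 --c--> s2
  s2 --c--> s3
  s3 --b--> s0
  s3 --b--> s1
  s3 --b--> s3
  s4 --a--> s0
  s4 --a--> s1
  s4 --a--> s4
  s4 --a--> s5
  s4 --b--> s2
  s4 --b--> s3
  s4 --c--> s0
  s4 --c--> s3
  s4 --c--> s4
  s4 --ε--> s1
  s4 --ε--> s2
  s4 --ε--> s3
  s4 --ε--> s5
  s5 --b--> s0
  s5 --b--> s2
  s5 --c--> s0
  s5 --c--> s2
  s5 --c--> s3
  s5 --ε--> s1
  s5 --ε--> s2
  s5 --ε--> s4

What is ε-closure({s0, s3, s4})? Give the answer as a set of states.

Begin with {s0, s3, s4}.
s0 →ε {s2}; add s2.
s4 →ε {s1, s2, s3, s5}; add s1, s5.
ε-closure = {s0, s1, s2, s3, s4, s5}.

{s0, s1, s2, s3, s4, s5}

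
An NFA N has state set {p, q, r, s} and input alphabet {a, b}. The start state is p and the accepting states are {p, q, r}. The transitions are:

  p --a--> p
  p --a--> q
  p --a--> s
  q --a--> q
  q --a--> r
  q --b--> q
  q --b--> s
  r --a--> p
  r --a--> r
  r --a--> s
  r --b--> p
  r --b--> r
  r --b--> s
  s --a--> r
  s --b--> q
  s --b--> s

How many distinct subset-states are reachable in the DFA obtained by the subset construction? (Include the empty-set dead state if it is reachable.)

6

Start state of the DFA: {p}.
{p} --a--> {p, q, s}  [new]
{p} --b--> ∅  [new]
{p, q, s} --a--> {p, q, r, s}  [new]
{p, q, s} --b--> {q, s}  [new]
∅ --a--> ∅  [seen]
∅ --b--> ∅  [seen]
{p, q, r, s} --a--> {p, q, r, s}  [seen]
{p, q, r, s} --b--> {p, q, r, s}  [seen]
{q, s} --a--> {q, r}  [new]
{q, s} --b--> {q, s}  [seen]
{q, r} --a--> {p, q, r, s}  [seen]
{q, r} --b--> {p, q, r, s}  [seen]
Reachable DFA states: {p}, {p, q, s}, ∅, {p, q, r, s}, {q, s}, {q, r}.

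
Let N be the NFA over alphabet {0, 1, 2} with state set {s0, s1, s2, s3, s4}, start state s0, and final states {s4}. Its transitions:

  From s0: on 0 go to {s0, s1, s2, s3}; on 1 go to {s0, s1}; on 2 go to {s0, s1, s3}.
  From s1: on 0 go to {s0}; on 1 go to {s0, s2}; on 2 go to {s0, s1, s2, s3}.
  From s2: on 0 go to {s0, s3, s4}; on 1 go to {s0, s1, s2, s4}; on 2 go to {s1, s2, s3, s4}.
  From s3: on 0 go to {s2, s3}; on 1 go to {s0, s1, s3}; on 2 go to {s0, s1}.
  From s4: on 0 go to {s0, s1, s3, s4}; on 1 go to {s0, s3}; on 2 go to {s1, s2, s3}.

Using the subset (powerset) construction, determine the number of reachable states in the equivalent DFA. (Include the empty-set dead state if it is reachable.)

7

Start state of the DFA: {s0}.
{s0} --0--> {s0, s1, s2, s3}  [new]
{s0} --1--> {s0, s1}  [new]
{s0} --2--> {s0, s1, s3}  [new]
{s0, s1, s2, s3} --0--> {s0, s1, s2, s3, s4}  [new]
{s0, s1, s2, s3} --1--> {s0, s1, s2, s3, s4}  [seen]
{s0, s1, s2, s3} --2--> {s0, s1, s2, s3, s4}  [seen]
{s0, s1} --0--> {s0, s1, s2, s3}  [seen]
{s0, s1} --1--> {s0, s1, s2}  [new]
{s0, s1} --2--> {s0, s1, s2, s3}  [seen]
{s0, s1, s3} --0--> {s0, s1, s2, s3}  [seen]
{s0, s1, s3} --1--> {s0, s1, s2, s3}  [seen]
{s0, s1, s3} --2--> {s0, s1, s2, s3}  [seen]
{s0, s1, s2, s3, s4} --0--> {s0, s1, s2, s3, s4}  [seen]
{s0, s1, s2, s3, s4} --1--> {s0, s1, s2, s3, s4}  [seen]
{s0, s1, s2, s3, s4} --2--> {s0, s1, s2, s3, s4}  [seen]
{s0, s1, s2} --0--> {s0, s1, s2, s3, s4}  [seen]
{s0, s1, s2} --1--> {s0, s1, s2, s4}  [new]
{s0, s1, s2} --2--> {s0, s1, s2, s3, s4}  [seen]
{s0, s1, s2, s4} --0--> {s0, s1, s2, s3, s4}  [seen]
{s0, s1, s2, s4} --1--> {s0, s1, s2, s3, s4}  [seen]
{s0, s1, s2, s4} --2--> {s0, s1, s2, s3, s4}  [seen]
Reachable DFA states: {s0}, {s0, s1, s2, s3}, {s0, s1}, {s0, s1, s3}, {s0, s1, s2, s3, s4}, {s0, s1, s2}, {s0, s1, s2, s4}.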